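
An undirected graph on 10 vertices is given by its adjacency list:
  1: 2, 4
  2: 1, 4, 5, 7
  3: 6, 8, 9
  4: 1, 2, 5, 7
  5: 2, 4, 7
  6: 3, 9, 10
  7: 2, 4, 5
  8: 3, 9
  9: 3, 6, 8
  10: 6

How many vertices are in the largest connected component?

Starting from 3 we can reach 3, 6, 8, 9, 10. That is one component of size 5.
Starting from 1 we can reach 1, 2, 4, 5, 7. That is one component of size 5.
The largest has 5 vertices.

5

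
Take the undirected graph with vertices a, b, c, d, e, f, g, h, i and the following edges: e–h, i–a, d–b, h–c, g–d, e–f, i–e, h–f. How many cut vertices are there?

Removing d increases the component count from 2 to 3, so d is a cut vertex.
Removing e increases the component count from 2 to 3, so e is a cut vertex.
Removing h increases the component count from 2 to 3, so h is a cut vertex.
Likewise i is a cut vertex.
By contrast removing c leaves 2 components; it is not a cut vertex. No other vertex is a cut vertex either.

4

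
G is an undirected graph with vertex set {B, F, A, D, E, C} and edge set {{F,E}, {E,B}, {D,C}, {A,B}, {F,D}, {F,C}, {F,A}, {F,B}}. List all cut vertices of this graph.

F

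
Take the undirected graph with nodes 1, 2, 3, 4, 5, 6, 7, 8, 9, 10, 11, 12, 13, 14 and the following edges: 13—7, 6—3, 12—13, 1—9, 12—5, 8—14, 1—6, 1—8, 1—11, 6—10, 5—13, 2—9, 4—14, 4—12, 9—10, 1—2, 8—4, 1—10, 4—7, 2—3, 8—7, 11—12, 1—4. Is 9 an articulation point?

Deleting 9 leaves 1 component (was 1) (its neighbors 1, 2, 10 remain connected to each other), so 9 is not a cut vertex.

No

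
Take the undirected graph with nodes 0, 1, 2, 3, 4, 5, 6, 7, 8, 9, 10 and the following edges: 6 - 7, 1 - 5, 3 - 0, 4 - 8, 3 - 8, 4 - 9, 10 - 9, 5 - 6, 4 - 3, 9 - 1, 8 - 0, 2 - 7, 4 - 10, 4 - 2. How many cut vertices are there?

1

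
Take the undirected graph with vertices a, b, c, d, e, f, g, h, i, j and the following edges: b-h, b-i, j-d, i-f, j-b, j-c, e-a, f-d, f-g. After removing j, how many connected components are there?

3

With j gone, the remaining components are: {c}; {a, e}; {b, d, f, g, h, i}.
That is 3 components.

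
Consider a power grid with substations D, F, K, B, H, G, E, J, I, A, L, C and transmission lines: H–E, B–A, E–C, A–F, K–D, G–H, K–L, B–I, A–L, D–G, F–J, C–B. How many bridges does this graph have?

3

The edges on the cycle K-D-G-H-E-C-B-A-L-K are not bridges since each lies on that cycle.
But removing F–J disconnects F from J; removing I–B disconnects I from B; removing F–A disconnects F from A — these are bridges.
That makes 3 bridges.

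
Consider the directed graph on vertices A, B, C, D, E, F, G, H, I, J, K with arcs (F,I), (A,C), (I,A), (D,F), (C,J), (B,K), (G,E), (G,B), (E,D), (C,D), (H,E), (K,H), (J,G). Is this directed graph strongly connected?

Yes

From A we can reach every vertex (A, B, C, D, E, F, G, H, I, J, K), and every vertex can reach A (A, B, C, D, E, F, G, H, I, J, K). So the whole graph is one strongly connected component.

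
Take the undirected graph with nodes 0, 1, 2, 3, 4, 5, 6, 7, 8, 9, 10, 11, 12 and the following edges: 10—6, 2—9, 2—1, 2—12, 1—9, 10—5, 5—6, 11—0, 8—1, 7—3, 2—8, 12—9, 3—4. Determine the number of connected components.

Starting from 0 we can reach 0, 11. That is one component of size 2.
Starting from 5 we can reach 5, 6, 10. That is one component of size 3.
Starting from 3 we can reach 3, 4, 7. That is one component of size 3.
Starting from 1 we can reach 1, 2, 8, 9, 12. That is one component of size 5.
Total: 4 components.

4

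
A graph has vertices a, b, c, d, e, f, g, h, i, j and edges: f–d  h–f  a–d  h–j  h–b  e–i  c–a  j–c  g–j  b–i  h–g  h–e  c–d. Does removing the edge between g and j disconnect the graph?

After removing g–j, the path g-h-j still connects them, so the edge is not a bridge.

No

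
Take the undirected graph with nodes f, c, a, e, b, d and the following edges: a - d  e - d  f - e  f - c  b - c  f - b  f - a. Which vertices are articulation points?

f

Removing f increases the component count from 1 to 2, so f is a cut vertex.
By contrast removing b leaves 1 component; it is not a cut vertex. No other vertex is a cut vertex either.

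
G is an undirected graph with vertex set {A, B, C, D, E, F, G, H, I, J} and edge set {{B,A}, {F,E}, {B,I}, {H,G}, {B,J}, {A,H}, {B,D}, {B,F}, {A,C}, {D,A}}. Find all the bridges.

The edges on the cycle B-D-A-B are not bridges since each lies on that cycle.
But removing A—C disconnects A from C; removing B—F disconnects B from F; removing A—H disconnects A from H; removing F—E disconnects F from E — these are bridges.
In total 7 edges are bridges.

A-C, A-H, B-F, B-I, B-J, E-F, G-H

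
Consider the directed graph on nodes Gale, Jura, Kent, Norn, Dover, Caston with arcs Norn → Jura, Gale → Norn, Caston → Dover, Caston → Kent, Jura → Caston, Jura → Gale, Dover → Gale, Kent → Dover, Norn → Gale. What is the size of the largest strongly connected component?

{Gale, Jura, Kent, Norn, Dover, Caston} are all mutually reachable — one SCC of size 6.
The largest has 6 vertices.

6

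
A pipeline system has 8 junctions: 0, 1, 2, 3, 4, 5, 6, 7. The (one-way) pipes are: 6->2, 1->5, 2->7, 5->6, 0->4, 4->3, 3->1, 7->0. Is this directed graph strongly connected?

From 4 we can reach every vertex (0, 1, 2, 3, 4, 5, 6, 7), and every vertex can reach 4 (0, 1, 2, 3, 4, 5, 6, 7). So the whole graph is one strongly connected component.

Yes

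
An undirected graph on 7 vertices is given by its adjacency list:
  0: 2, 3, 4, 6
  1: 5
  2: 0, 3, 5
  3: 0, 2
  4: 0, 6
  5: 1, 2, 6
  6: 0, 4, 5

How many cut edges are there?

The edges on the cycle 0-4-6-0 are not bridges since each lies on that cycle.
But removing 1-5 disconnects 1 from 5 — this is a bridge.

1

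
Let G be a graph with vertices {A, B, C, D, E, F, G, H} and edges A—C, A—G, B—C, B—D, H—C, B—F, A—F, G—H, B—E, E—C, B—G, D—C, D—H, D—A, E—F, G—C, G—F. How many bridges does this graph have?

0

The edges on the cycle B-D-A-F-B are not bridges since each lies on that cycle.
Every edge lies on some cycle, so there are no bridges.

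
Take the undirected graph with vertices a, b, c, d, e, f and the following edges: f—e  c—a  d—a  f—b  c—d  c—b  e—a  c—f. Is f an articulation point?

No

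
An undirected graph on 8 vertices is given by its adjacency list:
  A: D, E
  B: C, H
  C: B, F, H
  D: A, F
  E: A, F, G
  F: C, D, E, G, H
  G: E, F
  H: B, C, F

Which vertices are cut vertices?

F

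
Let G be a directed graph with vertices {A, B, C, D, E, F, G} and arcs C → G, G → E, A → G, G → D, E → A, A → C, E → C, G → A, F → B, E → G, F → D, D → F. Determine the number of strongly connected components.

{A, C, E, G} are all mutually reachable — one SCC of size 4.
{D, F} are all mutually reachable — one SCC of size 2.
{B} is an SCC by itself.
That gives 3 strongly connected components.

3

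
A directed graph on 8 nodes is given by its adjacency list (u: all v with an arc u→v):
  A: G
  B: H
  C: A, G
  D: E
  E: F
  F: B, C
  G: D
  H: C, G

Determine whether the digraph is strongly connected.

Yes

From H we can reach every vertex (A, B, C, D, E, F, G, H), and every vertex can reach H (A, B, C, D, E, F, G, H). So the whole graph is one strongly connected component.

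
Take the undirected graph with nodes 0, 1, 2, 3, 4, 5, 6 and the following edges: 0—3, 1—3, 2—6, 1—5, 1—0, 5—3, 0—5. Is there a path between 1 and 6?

The component containing 1 is {0, 1, 3, 5}, and 6 is not in it.

No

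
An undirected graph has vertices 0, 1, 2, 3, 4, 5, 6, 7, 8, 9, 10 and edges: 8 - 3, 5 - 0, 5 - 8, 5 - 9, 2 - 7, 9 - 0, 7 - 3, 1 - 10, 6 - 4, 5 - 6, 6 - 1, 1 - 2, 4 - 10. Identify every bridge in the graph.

none

The edges on the cycle 5-9-0-5 are not bridges since each lies on that cycle.
Every edge lies on some cycle, so there are no bridges.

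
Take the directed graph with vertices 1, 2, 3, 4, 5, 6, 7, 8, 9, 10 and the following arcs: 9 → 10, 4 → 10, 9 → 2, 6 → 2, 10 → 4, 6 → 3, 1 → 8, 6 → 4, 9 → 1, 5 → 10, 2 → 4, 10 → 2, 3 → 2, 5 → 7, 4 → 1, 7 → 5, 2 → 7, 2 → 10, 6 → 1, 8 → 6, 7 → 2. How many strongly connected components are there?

{1, 2, 3, 4, 5, 6, 7, 8, 10} are all mutually reachable — one SCC of size 9.
{9} is an SCC by itself.
That gives 2 strongly connected components.

2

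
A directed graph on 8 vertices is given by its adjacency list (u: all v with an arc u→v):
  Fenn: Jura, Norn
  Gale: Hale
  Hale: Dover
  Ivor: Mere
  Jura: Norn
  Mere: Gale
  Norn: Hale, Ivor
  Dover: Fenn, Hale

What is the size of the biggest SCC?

{Fenn, Gale, Hale, Ivor, Jura, Mere, Norn, Dover} are all mutually reachable — one SCC of size 8.
The largest has 8 vertices.

8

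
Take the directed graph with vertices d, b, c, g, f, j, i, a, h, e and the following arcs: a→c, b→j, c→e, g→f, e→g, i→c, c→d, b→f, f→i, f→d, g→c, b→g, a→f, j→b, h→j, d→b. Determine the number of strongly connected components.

3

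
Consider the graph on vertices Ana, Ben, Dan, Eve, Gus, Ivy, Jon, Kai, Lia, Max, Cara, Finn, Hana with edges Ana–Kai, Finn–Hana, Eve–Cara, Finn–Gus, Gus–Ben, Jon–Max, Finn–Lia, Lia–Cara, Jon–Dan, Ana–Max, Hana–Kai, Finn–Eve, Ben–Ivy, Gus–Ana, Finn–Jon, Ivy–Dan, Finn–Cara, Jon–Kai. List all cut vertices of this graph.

Removing Finn increases the component count from 1 to 2, so Finn is a cut vertex.
By contrast removing Dan leaves 1 component; it is not a cut vertex. No other vertex is a cut vertex either.

Finn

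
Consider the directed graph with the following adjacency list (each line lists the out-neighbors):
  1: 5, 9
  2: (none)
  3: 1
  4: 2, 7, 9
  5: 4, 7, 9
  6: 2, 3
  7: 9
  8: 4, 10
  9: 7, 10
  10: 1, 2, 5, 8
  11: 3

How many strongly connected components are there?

5

{1, 4, 5, 7, 8, 9, 10} are all mutually reachable — one SCC of size 7.
{11} is an SCC by itself.
{2} is an SCC by itself.
{3} is an SCC by itself.
{6} is an SCC by itself.
That gives 5 strongly connected components.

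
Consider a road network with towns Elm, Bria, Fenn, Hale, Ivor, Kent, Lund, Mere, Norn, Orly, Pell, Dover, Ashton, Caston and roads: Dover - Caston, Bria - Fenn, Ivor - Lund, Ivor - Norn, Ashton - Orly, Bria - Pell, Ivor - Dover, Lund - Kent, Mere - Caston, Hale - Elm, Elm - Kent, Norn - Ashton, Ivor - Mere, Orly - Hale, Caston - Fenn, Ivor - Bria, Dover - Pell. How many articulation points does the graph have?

1

Removing Ivor increases the component count from 1 to 2, so Ivor is a cut vertex.
By contrast removing Orly leaves 1 component; it is not a cut vertex. No other vertex is a cut vertex either.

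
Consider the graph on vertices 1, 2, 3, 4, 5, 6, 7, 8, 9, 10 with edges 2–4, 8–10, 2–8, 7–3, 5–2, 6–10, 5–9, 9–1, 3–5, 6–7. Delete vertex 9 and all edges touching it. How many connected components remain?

With 9 gone, the remaining components are: {1}; {2, 3, 4, 5, 6, 7, 8, 10}.
That is 2 components.

2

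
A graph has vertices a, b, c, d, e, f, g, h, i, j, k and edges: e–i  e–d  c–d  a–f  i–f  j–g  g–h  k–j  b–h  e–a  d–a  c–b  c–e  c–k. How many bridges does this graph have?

0

The edges on the cycle c-k-j-g-h-b-c are not bridges since each lies on that cycle.
Every edge lies on some cycle, so there are no bridges.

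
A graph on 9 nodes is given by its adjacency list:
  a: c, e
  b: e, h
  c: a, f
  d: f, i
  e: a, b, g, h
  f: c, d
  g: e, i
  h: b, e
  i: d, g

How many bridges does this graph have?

The edges on the cycle e-b-h-e are not bridges since each lies on that cycle.
Every edge lies on some cycle, so there are no bridges.

0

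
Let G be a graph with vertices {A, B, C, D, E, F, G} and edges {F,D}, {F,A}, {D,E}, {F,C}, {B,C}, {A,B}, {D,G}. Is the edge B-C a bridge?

No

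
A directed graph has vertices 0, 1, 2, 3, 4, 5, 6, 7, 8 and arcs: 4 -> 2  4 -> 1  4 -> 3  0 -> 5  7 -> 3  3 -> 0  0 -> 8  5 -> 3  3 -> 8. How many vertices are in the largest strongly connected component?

{0, 3, 5} are all mutually reachable — one SCC of size 3.
{6} is an SCC by itself.
{8} is an SCC by itself.
{7} is an SCC by itself.
{4} is an SCC by itself.
(and 2 more singleton SCCs)
The largest has 3 vertices.

3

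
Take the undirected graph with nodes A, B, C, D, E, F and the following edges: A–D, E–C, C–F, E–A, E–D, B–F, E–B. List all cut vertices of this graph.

E

Removing E increases the component count from 1 to 2, so E is a cut vertex.
By contrast removing C leaves 1 component; it is not a cut vertex. No other vertex is a cut vertex either.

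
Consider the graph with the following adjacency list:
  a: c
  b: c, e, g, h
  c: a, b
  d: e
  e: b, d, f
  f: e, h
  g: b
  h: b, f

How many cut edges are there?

4

The edges on the cycle b-h-f-e-b are not bridges since each lies on that cycle.
But removing g-b disconnects g from b; removing b-c disconnects b from c; removing a-c disconnects a from c; removing e-d disconnects e from d — these are bridges.
That makes 4 bridges.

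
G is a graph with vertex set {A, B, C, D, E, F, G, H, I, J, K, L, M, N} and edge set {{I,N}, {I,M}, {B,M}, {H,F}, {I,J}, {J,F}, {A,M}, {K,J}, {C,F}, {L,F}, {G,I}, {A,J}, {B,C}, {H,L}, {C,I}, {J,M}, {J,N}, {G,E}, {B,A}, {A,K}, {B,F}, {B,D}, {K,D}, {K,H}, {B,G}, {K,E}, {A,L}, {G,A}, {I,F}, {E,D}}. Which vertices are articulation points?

none

Removing B, for instance, still leaves 1 component. No single vertex removal increases the component count — the graph has no articulation points.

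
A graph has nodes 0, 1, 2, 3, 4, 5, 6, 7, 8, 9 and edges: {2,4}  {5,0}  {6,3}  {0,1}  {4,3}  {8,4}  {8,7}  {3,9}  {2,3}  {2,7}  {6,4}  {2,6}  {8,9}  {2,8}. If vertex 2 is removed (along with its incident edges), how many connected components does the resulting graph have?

2

With 2 gone, the remaining components are: {0, 1, 5}; {3, 4, 6, 7, 8, 9}.
That is 2 components.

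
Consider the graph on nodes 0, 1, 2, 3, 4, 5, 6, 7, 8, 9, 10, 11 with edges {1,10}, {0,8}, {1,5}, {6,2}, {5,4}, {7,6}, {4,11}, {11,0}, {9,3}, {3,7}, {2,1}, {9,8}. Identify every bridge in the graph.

The edges on the cycle 9-3-7-6-2-1-5-4-11-0-8-9 are not bridges since each lies on that cycle.
But removing 10-1 disconnects 10 from 1 — this is a bridge.

1-10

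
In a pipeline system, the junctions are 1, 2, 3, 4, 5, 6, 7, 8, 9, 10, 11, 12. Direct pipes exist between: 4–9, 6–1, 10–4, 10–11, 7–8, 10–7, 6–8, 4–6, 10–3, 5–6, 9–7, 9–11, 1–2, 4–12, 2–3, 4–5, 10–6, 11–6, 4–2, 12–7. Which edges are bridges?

none

The edges on the cycle 10-4-12-7-8-6-10 are not bridges since each lies on that cycle.
Every edge lies on some cycle, so there are no bridges.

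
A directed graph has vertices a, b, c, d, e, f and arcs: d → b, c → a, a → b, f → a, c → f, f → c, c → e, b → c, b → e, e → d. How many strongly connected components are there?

{a, b, c, d, e, f} are all mutually reachable — one SCC of size 6.
That gives 1 strongly connected component.

1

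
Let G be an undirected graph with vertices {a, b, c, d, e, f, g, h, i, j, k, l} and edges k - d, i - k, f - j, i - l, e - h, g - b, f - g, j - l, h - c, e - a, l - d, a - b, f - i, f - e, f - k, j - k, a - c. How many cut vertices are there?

Removing f increases the component count from 1 to 2, so f is a cut vertex.
By contrast removing k leaves 1 component; it is not a cut vertex. No other vertex is a cut vertex either.

1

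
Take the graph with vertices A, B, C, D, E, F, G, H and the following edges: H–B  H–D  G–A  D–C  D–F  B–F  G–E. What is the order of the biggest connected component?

Starting from A we can reach A, E, G. That is one component of size 3.
Starting from B we can reach B, C, D, F, H. That is one component of size 5.
The largest has 5 vertices.

5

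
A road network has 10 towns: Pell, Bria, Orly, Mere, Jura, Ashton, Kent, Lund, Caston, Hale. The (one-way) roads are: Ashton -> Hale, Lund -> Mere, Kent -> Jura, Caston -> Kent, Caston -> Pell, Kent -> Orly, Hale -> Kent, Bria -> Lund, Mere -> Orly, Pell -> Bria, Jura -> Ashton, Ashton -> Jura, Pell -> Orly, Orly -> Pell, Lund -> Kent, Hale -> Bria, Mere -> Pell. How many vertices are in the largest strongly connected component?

9

{Bria, Hale, Jura, Kent, Lund, Mere, Orly, Pell, Ashton} are all mutually reachable — one SCC of size 9.
{Caston} is an SCC by itself.
The largest has 9 vertices.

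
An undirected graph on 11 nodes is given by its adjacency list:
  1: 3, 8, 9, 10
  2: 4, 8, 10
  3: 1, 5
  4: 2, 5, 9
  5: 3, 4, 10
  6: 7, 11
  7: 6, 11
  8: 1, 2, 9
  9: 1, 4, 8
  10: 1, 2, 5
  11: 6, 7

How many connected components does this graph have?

Starting from 6 we can reach 6, 7, 11. That is one component of size 3.
Starting from 1 we can reach 1, 2, 3, 4, 5, 8, 9, 10. That is one component of size 8.
Total: 2 components.

2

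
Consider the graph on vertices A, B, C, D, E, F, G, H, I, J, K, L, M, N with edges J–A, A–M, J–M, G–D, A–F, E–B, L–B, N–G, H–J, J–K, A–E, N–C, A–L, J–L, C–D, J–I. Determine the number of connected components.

2

Starting from C we can reach C, D, G, N. That is one component of size 4.
Starting from A we can reach A, B, E, F, H, I, J, K, L, M. That is one component of size 10.
Total: 2 components.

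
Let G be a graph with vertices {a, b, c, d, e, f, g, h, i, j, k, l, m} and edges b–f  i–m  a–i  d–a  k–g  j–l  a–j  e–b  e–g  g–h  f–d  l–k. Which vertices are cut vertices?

a, g, i

Removing a increases the component count from 2 to 3, so a is a cut vertex.
Removing g increases the component count from 2 to 3, so g is a cut vertex.
Removing i increases the component count from 2 to 3, so i is a cut vertex.
By contrast removing d leaves 2 components; it is not a cut vertex. No other vertex is a cut vertex either.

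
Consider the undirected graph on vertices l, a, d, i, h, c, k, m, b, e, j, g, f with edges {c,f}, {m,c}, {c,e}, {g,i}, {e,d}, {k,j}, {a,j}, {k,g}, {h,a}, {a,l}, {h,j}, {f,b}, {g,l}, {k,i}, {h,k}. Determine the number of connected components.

Starting from b we can reach b, c, d, e, f, m. That is one component of size 6.
Starting from a we can reach a, g, h, i, j, k, l. That is one component of size 7.
Total: 2 components.

2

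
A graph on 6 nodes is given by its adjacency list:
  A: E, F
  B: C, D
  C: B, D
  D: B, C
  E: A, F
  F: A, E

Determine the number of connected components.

2

Starting from A we can reach A, E, F. That is one component of size 3.
Starting from B we can reach B, C, D. That is one component of size 3.
Total: 2 components.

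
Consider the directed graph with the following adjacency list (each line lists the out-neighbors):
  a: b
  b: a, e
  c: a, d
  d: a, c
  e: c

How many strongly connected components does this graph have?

1

{a, b, c, d, e} are all mutually reachable — one SCC of size 5.
That gives 1 strongly connected component.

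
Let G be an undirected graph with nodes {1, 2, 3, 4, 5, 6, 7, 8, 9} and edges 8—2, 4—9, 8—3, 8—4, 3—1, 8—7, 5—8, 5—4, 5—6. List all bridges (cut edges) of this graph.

1-3, 2-8, 3-8, 4-9, 5-6, 7-8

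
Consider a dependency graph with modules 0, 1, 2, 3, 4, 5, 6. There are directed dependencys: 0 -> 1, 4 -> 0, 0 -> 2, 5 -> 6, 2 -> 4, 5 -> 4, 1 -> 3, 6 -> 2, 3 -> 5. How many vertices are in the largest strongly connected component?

7

{0, 1, 2, 3, 4, 5, 6} are all mutually reachable — one SCC of size 7.
The largest has 7 vertices.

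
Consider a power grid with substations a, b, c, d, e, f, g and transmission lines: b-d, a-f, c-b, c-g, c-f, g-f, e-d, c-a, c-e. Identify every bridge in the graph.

none

The edges on the cycle c-e-d-b-c are not bridges since each lies on that cycle.
Every edge lies on some cycle, so there are no bridges.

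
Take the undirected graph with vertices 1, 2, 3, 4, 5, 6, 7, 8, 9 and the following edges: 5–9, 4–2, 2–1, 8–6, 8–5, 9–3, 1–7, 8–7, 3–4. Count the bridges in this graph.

1

The edges on the cycle 8-5-9-3-4-2-1-7-8 are not bridges since each lies on that cycle.
But removing 8–6 disconnects 8 from 6 — this is a bridge.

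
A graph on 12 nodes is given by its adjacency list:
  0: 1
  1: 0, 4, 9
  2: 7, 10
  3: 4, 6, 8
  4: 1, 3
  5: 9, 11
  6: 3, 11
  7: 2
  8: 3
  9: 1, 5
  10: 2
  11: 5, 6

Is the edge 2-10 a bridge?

Yes

Removing 2-10 leaves no path between 2 and 10: the component count goes from 2 to 3. So it is a bridge.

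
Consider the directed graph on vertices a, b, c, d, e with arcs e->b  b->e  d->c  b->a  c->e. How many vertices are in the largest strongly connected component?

2

{b, e} are all mutually reachable — one SCC of size 2.
{c} is an SCC by itself.
{d} is an SCC by itself.
{a} is an SCC by itself.
The largest has 2 vertices.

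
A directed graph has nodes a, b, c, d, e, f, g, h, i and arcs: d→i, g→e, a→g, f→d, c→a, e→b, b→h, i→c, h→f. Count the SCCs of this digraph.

1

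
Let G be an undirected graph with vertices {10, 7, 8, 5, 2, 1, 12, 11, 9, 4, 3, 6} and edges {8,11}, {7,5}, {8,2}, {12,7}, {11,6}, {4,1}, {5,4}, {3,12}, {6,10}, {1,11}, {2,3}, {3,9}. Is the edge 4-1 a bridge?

No

After removing 4-1, the path 4-5-7-12-3-2-8-11-1 still connects them, so the edge is not a bridge.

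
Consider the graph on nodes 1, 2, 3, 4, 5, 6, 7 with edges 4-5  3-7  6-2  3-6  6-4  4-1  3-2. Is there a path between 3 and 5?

Yes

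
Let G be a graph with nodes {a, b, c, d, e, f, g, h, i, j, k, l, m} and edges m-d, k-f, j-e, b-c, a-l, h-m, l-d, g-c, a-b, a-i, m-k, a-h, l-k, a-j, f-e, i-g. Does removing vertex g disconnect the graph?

Deleting g leaves 1 component (was 1) (its neighbors c, i remain connected to each other), so g is not a cut vertex.

No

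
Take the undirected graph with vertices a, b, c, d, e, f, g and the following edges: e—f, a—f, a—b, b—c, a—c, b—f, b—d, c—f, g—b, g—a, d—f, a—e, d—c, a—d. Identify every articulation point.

Removing a, for instance, still leaves 1 component. No single vertex removal increases the component count — the graph has no articulation points.

none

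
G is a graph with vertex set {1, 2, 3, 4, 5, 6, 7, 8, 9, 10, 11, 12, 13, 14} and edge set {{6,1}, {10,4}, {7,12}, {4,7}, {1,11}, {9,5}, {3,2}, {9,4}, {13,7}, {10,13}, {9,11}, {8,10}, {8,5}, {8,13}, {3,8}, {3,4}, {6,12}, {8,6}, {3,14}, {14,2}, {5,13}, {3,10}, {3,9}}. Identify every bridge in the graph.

none

The edges on the cycle 3-14-2-3 are not bridges since each lies on that cycle.
Every edge lies on some cycle, so there are no bridges.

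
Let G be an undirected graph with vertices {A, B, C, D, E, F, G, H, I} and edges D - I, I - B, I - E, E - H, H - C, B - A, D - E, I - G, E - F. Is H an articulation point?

Yes

Deleting H raises the number of components from 1 to 2, so H is a cut vertex.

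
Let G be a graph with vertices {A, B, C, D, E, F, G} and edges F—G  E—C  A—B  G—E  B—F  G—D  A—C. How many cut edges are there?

The edges on the cycle A-B-F-G-E-C-A are not bridges since each lies on that cycle.
But removing G—D disconnects G from D — this is a bridge.

1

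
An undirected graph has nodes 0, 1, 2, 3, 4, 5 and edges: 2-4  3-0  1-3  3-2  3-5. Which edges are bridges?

0-3, 1-3, 2-3, 2-4, 3-5

removing 3-1 disconnects 3 from 1; removing 3-5 disconnects 3 from 5; removing 0-3 disconnects 0 from 3; removing 3-2 disconnects 3 from 2 — these are bridges.
In total 5 edges are bridges.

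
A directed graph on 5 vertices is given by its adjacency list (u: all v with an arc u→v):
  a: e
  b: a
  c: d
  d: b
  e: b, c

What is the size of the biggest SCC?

{a, b, c, d, e} are all mutually reachable — one SCC of size 5.
The largest has 5 vertices.

5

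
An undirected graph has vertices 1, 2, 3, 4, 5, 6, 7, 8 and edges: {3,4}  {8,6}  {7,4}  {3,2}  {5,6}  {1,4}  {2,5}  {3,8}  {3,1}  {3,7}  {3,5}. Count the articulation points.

1

Removing 3 increases the component count from 1 to 2, so 3 is a cut vertex.
By contrast removing 5 leaves 1 component; it is not a cut vertex. No other vertex is a cut vertex either.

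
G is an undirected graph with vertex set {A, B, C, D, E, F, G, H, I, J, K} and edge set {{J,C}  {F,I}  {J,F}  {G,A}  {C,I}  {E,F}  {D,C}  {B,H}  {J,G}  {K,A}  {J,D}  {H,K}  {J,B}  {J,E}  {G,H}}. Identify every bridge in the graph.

The edges on the cycle J-D-C-J are not bridges since each lies on that cycle.
Every edge lies on some cycle, so there are no bridges.

none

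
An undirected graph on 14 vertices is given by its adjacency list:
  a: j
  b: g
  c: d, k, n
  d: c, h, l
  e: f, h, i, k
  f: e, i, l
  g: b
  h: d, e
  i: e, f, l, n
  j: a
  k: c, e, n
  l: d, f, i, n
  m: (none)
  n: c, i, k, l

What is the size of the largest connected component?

9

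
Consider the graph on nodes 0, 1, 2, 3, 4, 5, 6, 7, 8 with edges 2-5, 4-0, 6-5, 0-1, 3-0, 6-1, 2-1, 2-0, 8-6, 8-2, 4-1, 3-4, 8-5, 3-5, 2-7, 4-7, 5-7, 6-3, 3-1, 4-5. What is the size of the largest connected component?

Starting from 0 we can reach 0, 1, 2, 3, 4, 5, 6, 7, 8. That is one component of size 9.
The largest has 9 vertices.

9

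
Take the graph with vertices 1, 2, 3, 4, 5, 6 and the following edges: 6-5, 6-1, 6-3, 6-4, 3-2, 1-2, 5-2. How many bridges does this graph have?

1

The edges on the cycle 6-3-2-1-6 are not bridges since each lies on that cycle.
But removing 4-6 disconnects 4 from 6 — this is a bridge.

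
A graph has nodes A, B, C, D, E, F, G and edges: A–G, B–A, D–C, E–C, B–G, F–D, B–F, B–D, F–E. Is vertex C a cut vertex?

No

Deleting C leaves 1 component (was 1) (its neighbors D, E remain connected to each other), so C is not a cut vertex.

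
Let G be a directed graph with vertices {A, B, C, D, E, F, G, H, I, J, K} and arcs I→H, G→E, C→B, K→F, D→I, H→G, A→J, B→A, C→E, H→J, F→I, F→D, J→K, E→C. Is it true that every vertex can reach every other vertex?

Yes

From K we can reach every vertex (A, B, C, D, E, F, G, H, I, J, K), and every vertex can reach K (A, B, C, D, E, F, G, H, I, J, K). So the whole graph is one strongly connected component.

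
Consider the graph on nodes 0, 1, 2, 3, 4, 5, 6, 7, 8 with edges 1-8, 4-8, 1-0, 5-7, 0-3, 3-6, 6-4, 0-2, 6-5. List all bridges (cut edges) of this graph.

The edges on the cycle 1-0-3-6-4-8-1 are not bridges since each lies on that cycle.
But removing 6-5 disconnects 6 from 5; removing 7-5 disconnects 7 from 5; removing 0-2 disconnects 0 from 2 — these are bridges.

0-2, 5-6, 5-7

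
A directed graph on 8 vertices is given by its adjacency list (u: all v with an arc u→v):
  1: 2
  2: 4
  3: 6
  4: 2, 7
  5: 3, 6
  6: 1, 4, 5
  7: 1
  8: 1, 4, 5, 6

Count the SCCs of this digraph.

{1, 2, 4, 7} are all mutually reachable — one SCC of size 4.
{3, 5, 6} are all mutually reachable — one SCC of size 3.
{8} is an SCC by itself.
That gives 3 strongly connected components.

3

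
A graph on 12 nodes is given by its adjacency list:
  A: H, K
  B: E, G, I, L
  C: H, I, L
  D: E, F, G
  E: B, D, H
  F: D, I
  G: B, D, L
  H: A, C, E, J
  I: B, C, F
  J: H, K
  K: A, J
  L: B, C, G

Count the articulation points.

1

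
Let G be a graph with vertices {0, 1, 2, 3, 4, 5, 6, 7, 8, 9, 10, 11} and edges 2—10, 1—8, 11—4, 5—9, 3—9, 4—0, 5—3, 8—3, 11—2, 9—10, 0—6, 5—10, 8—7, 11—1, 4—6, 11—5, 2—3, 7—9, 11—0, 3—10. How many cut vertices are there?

Removing 11 increases the component count from 1 to 2, so 11 is a cut vertex.
By contrast removing 8 leaves 1 component; it is not a cut vertex. No other vertex is a cut vertex either.

1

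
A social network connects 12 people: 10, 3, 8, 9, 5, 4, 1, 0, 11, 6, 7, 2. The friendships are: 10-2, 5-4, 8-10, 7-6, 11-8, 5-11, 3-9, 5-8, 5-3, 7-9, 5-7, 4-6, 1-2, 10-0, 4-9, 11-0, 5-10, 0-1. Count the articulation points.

Removing 5 increases the component count from 1 to 2, so 5 is a cut vertex.
By contrast removing 6 leaves 1 component; it is not a cut vertex. No other vertex is a cut vertex either.

1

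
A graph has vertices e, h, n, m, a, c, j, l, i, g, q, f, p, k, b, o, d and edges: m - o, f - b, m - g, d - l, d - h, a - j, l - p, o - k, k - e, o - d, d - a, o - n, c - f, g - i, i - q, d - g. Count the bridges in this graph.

The edges on the cycle m-o-d-g-m are not bridges since each lies on that cycle.
But removing p - l disconnects p from l; removing j - a disconnects j from a; removing d - h disconnects d from h; removing i - q disconnects i from q — these are bridges.
In total 12 edges are bridges.

12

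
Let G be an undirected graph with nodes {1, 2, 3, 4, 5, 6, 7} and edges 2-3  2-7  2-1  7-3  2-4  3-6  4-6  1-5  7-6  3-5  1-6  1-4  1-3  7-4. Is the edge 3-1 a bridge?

No

After removing 3-1, the path 3-2-1 still connects them, so the edge is not a bridge.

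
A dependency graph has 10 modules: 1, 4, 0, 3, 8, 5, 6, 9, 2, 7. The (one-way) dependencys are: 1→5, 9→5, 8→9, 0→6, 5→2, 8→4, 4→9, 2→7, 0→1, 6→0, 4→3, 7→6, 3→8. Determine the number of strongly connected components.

3

{0, 1, 2, 5, 6, 7} are all mutually reachable — one SCC of size 6.
{3, 4, 8} are all mutually reachable — one SCC of size 3.
{9} is an SCC by itself.
That gives 3 strongly connected components.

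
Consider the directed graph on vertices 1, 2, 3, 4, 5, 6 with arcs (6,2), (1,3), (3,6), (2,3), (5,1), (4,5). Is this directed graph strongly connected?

No

There is no directed path from 3 to 4, so the graph is not strongly connected.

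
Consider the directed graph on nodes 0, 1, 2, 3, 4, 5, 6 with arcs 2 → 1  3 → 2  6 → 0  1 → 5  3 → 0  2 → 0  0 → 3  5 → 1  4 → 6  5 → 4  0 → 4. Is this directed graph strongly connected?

From 5 we can reach every vertex (0, 1, 2, 3, 4, 5, 6), and every vertex can reach 5 (0, 1, 2, 3, 4, 5, 6). So the whole graph is one strongly connected component.

Yes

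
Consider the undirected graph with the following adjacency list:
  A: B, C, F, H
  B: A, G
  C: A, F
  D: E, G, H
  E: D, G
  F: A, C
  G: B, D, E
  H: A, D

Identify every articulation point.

A

Removing A increases the component count from 1 to 2, so A is a cut vertex.
By contrast removing D leaves 1 component; it is not a cut vertex. No other vertex is a cut vertex either.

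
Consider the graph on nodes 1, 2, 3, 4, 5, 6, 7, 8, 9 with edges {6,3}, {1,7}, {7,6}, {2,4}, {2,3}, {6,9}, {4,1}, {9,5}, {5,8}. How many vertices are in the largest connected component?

9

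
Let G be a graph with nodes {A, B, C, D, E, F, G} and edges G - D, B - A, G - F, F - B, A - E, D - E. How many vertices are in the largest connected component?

C is isolated — a component by itself.
Starting from A we can reach A, B, D, E, F, G. That is one component of size 6.
The largest has 6 vertices.

6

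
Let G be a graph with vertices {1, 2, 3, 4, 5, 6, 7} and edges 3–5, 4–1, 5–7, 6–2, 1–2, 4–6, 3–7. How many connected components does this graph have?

2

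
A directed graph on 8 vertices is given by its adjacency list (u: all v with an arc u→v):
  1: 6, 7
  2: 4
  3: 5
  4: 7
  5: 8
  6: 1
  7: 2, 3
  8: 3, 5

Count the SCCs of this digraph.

{2, 4, 7} are all mutually reachable — one SCC of size 3.
{3, 5, 8} are all mutually reachable — one SCC of size 3.
{1, 6} are all mutually reachable — one SCC of size 2.
That gives 3 strongly connected components.

3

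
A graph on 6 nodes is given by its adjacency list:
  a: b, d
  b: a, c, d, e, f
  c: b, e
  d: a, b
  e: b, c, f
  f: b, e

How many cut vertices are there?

1

Removing b increases the component count from 1 to 2, so b is a cut vertex.
By contrast removing a leaves 1 component; it is not a cut vertex. No other vertex is a cut vertex either.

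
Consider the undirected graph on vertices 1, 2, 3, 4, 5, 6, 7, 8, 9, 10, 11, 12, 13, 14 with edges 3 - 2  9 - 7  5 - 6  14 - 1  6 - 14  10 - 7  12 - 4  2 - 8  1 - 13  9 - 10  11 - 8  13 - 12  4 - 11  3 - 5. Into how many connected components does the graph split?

2

Starting from 7 we can reach 7, 9, 10. That is one component of size 3.
Starting from 1 we can reach 1, 2, 3, 4, 5, 6, 8, 11, 12, 13, 14. That is one component of size 11.
Total: 2 components.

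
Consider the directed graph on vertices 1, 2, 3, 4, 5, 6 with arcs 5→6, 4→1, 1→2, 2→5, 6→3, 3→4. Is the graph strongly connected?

Yes

From 6 we can reach every vertex (1, 2, 3, 4, 5, 6), and every vertex can reach 6 (1, 2, 3, 4, 5, 6). So the whole graph is one strongly connected component.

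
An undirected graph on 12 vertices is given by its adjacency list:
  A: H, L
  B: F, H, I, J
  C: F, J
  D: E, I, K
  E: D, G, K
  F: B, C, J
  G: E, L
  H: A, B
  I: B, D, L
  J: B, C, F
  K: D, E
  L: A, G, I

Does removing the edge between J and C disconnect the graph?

After removing J-C, the path J-F-C still connects them, so the edge is not a bridge.

No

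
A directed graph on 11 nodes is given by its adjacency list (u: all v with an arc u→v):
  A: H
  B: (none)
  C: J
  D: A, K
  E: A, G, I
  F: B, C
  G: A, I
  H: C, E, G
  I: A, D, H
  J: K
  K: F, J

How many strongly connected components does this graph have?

{A, D, E, G, H, I} are all mutually reachable — one SCC of size 6.
{C, F, J, K} are all mutually reachable — one SCC of size 4.
{B} is an SCC by itself.
That gives 3 strongly connected components.

3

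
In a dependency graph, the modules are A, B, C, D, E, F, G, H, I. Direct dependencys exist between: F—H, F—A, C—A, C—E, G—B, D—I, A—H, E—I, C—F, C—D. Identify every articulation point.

C

Removing C increases the component count from 2 to 3, so C is a cut vertex.
By contrast removing H leaves 2 components; it is not a cut vertex. No other vertex is a cut vertex either.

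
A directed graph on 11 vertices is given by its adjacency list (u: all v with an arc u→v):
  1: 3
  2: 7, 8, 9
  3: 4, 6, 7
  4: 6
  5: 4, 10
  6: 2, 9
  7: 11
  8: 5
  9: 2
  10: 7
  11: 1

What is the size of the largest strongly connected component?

11

{1, 2, 3, 4, 5, 6, 7, 8, 9, 10, 11} are all mutually reachable — one SCC of size 11.
The largest has 11 vertices.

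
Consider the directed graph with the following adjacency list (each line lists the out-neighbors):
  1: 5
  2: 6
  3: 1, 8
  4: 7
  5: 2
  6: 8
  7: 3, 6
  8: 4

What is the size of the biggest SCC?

8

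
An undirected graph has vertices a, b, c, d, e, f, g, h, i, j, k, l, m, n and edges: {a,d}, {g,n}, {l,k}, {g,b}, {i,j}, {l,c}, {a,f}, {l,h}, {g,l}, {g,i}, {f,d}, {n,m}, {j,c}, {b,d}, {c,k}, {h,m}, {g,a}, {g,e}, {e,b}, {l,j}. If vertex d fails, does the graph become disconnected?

No

Deleting d leaves 1 component (was 1) (its neighbors a, b, f remain connected to each other), so d is not a cut vertex.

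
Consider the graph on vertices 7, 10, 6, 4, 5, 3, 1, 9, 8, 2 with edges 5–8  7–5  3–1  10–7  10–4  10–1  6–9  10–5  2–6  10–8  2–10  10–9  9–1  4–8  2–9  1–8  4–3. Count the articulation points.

0

Removing 9, for instance, still leaves 1 component. No single vertex removal increases the component count — the graph has no articulation points.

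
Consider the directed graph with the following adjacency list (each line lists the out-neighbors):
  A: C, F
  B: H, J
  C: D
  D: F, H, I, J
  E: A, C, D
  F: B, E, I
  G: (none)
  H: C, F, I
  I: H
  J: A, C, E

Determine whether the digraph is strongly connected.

There is no directed path from I to G, so the graph is not strongly connected.

No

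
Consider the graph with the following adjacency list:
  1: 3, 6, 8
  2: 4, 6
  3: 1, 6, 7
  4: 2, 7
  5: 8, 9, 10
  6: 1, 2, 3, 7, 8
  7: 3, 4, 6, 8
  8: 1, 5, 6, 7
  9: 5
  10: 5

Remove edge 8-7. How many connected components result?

1

8 and 7 are still connected via 8-6-7, so the component count stays at 1.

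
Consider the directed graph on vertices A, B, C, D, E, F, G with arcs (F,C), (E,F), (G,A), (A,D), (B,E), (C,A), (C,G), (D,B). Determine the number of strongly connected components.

{A, B, C, D, E, F, G} are all mutually reachable — one SCC of size 7.
That gives 1 strongly connected component.

1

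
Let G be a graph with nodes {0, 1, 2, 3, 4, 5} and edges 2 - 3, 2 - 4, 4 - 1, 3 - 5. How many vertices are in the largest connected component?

5

0 is isolated — a component by itself.
Starting from 1 we can reach 1, 2, 3, 4, 5. That is one component of size 5.
The largest has 5 vertices.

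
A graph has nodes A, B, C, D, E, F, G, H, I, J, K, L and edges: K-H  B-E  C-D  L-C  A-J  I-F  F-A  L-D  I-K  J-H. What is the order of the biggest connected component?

6

G is isolated — a component by itself.
Starting from B we can reach B, E. That is one component of size 2.
Starting from C we can reach C, D, L. That is one component of size 3.
Starting from A we can reach A, F, H, I, J, K. That is one component of size 6.
The largest has 6 vertices.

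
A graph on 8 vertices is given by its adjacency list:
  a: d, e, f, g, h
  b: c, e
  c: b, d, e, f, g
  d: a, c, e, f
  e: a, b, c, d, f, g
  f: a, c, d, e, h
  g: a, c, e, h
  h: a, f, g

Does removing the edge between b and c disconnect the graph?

No

After removing b-c, the path b-e-c still connects them, so the edge is not a bridge.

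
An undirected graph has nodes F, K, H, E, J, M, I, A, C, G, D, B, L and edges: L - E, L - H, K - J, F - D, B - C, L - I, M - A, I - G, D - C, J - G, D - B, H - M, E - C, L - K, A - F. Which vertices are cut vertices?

Removing L increases the component count from 1 to 2, so L is a cut vertex.
By contrast removing A leaves 1 component; it is not a cut vertex. No other vertex is a cut vertex either.

L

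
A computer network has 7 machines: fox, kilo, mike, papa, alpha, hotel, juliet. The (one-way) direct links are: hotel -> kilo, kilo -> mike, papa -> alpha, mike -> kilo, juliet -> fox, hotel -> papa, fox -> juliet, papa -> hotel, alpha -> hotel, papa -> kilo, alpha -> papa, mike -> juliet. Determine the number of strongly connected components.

{papa, alpha, hotel} are all mutually reachable — one SCC of size 3.
{fox, juliet} are all mutually reachable — one SCC of size 2.
{kilo, mike} are all mutually reachable — one SCC of size 2.
That gives 3 strongly connected components.

3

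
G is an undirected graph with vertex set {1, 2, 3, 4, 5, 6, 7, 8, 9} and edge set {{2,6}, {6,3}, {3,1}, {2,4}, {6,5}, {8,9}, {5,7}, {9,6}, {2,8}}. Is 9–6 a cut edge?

After removing 9–6, the path 9-8-2-6 still connects them, so the edge is not a bridge.

No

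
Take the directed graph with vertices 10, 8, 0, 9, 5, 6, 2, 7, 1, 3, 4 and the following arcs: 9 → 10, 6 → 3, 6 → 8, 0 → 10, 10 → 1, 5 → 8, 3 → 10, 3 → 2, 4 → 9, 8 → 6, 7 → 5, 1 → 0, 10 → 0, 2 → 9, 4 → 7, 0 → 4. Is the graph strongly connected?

Yes

From 1 we can reach every vertex (0, 1, 2, 3, 4, 5, 6, 7, 8, 9, 10), and every vertex can reach 1 (0, 1, 2, 3, 4, 5, 6, 7, 8, 9, 10). So the whole graph is one strongly connected component.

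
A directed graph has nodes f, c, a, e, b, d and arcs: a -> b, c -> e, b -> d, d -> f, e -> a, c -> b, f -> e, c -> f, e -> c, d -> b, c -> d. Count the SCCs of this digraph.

1

{a, b, c, d, e, f} are all mutually reachable — one SCC of size 6.
That gives 1 strongly connected component.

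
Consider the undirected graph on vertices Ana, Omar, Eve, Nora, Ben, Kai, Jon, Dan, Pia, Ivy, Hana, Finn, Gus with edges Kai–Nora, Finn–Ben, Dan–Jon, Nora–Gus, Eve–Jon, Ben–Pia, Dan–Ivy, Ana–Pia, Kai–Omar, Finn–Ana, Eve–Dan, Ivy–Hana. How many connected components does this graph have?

3

Starting from Gus we can reach Gus, Kai, Nora, Omar. That is one component of size 4.
Starting from Ana we can reach Ana, Ben, Pia, Finn. That is one component of size 4.
Starting from Dan we can reach Dan, Eve, Ivy, Jon, Hana. That is one component of size 5.
Total: 3 components.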